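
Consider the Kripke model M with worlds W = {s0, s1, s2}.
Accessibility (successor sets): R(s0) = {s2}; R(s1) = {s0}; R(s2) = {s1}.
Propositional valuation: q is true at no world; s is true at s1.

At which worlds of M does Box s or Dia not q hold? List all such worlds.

s0, s1, s2

Recall that Box ψ holds at a world iff ψ holds at every accessible world, and Dia ψ holds iff ψ holds at some accessible world.
Let φ = Box s or Dia not q. Evaluate φ at each world:
  s0 (successors {s2}): φ is true.
  s1 (successors {s0}): φ is true.
  s2 (successors {s1}): φ is true.
For instance, at s0:
  At s0: Box s is false, Dia not q is true, so Box s or Dia not q is true.
    At s0: Box s requires s at every successor {s2}.
      s fails at s2, so Box s is false at s0.
    At s0: Dia not q requires not q at some successor in {s2}.
      not q holds at s2, so Dia not q is true at s0.
Satisfying worlds: {s0, s1, s2}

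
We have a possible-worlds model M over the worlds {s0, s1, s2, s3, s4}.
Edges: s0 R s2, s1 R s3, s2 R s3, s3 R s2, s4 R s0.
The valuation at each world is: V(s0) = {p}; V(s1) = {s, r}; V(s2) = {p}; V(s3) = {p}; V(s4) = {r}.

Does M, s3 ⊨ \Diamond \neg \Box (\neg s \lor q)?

No

Recall that \Box ψ holds at a world iff ψ holds at every accessible world, and \Diamond ψ holds iff ψ holds at some accessible world.
At s3: \Diamond \neg \Box (\neg s \lor q) requires \neg \Box (\neg s \lor q) at some successor in {s2}.
  At s2: \neg \Box (\neg s \lor q) is false.
So \Diamond \neg \Box (\neg s \lor q) is false at s3.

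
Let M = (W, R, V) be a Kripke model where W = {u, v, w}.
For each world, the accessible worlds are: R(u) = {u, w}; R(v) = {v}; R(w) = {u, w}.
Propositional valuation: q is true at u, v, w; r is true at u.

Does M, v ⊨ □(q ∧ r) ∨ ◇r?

No

At v: □(q ∧ r) is false, ◇r is false, so □(q ∧ r) ∨ ◇r is false.
  At v: □(q ∧ r) requires q ∧ r at every successor {v}.
    q ∧ r fails at v, so □(q ∧ r) is false at v.
  At v: ◇r requires r at some successor in {v}.
    At v: r is false.
  So ◇r is false at v.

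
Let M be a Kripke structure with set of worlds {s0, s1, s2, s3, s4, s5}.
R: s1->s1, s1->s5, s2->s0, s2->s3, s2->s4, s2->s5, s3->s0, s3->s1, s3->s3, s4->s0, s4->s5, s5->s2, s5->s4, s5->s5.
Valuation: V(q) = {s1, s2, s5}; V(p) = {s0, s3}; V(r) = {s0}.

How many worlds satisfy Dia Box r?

Recall that Box ψ holds at a world iff ψ holds at every accessible world, and Dia ψ holds iff ψ holds at some accessible world.
Let φ = Dia Box r. Evaluate φ at each world:
  s0 (successors ∅): φ is false.
  s1 (successors {s1, s5}): φ is false.
  s2 (successors {s0, s3, s4, s5}): φ is true.
  s3 (successors {s0, s1, s3}): φ is true.
  s4 (successors {s0, s5}): φ is true.
  s5 (successors {s2, s4, s5}): φ is false.
For instance, at s3:
  At s3: Dia Box r requires Box r at some successor in {s0, s1, s3}.
    Box r holds at s0, so Dia Box r is true at s3.
      At s0: no accessible worlds, so Box r holds vacuously.
Satisfying worlds: {s2, s3, s4}

3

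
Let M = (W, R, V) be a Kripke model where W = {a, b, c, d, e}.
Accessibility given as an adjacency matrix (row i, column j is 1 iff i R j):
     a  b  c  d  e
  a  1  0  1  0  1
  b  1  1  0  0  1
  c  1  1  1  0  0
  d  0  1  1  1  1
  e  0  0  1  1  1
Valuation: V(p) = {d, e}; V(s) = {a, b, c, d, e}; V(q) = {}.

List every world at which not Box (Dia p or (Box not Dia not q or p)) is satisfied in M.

a, c, d, e

Recall that Box ψ holds at a world iff ψ holds at every accessible world, and Dia ψ holds iff ψ holds at some accessible world.
Let φ = not Box (Dia p or (Box not Dia not q or p)). Evaluate φ at each world:
  a (successors {a, c, e}): φ is true.
  b (successors {a, b, e}): φ is false.
  c (successors {a, b, c}): φ is true.
  d (successors {b, c, d, e}): φ is true.
  e (successors {c, d, e}): φ is true.
For instance, at a:
  At a: Box (Dia p or (Box not Dia not q or p)) is false, so not Box (Dia p or (Box not Dia not q or p)) is true.
    At a: Box (Dia p or (Box not Dia not q or p)) requires Dia p or (Box not Dia not q or p) at every successor {a, c, e}.
      Dia p or (Box not Dia not q or p) fails at c, so Box (Dia p or (Box not Dia not q or p)) is false at a.
Satisfying worlds: {a, c, d, e}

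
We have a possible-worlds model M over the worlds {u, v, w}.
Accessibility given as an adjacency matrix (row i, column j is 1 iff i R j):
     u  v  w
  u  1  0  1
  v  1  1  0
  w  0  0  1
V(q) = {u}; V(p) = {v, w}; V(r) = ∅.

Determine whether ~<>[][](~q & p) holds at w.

Recall that []ψ holds at a world iff ψ holds at every accessible world, and <>ψ holds iff ψ holds at some accessible world.
At w: <>[][](~q & p) is true, so ~<>[][](~q & p) is false.
  At w: <>[][](~q & p) requires [][](~q & p) at some successor in {w}.
    [][](~q & p) holds at w, so <>[][](~q & p) is true at w.
      At w: [][](~q & p) requires [](~q & p) at every successor {w}.
        At w: [](~q & p) is true.
      So [][](~q & p) is true at w.

No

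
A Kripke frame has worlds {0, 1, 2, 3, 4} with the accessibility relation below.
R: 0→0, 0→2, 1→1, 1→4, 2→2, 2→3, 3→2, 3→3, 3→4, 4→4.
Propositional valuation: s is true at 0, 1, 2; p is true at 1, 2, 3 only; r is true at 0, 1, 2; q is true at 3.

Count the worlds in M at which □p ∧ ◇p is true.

Let φ = □p ∧ ◇p. Evaluate φ at each world:
  0 (successors {0, 2}): φ is false.
  1 (successors {1, 4}): φ is false.
  2 (successors {2, 3}): φ is true.
  3 (successors {2, 3, 4}): φ is false.
  4 (successors {4}): φ is false.
For instance, at 0:
  At 0: □p is false, ◇p is true, so □p ∧ ◇p is false.
    At 0: □p requires p at every successor {0, 2}.
      p fails at 0, so □p is false at 0.
    At 0: ◇p requires p at some successor in {0, 2}.
      p holds at 2, so ◇p is true at 0.
Satisfying worlds: {2}

1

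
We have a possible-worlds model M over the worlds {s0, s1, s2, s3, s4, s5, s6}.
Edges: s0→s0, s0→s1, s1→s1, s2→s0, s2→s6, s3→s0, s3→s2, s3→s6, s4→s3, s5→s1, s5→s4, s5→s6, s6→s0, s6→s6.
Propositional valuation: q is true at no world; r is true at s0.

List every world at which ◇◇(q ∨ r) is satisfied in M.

s0, s2, s3, s4, s5, s6

Recall that ◇ψ holds at a world iff ψ holds at some accessible world.
Let φ = ◇◇(q ∨ r). Evaluate φ at each world:
  s0 (successors {s0, s1}): φ is true.
  s1 (successors {s1}): φ is false.
  s2 (successors {s0, s6}): φ is true.
  s3 (successors {s0, s2, s6}): φ is true.
  s4 (successors {s3}): φ is true.
  s5 (successors {s1, s4, s6}): φ is true.
  s6 (successors {s0, s6}): φ is true.
For instance, at s3:
  At s3: ◇◇(q ∨ r) requires ◇(q ∨ r) at some successor in {s0, s2, s6}.
    ◇(q ∨ r) holds at s0, so ◇◇(q ∨ r) is true at s3.
      At s0: ◇(q ∨ r) requires q ∨ r at some successor in {s0, s1}.
        q ∨ r holds at s0, so ◇(q ∨ r) is true at s0.
Satisfying worlds: {s0, s2, s3, s4, s5, s6}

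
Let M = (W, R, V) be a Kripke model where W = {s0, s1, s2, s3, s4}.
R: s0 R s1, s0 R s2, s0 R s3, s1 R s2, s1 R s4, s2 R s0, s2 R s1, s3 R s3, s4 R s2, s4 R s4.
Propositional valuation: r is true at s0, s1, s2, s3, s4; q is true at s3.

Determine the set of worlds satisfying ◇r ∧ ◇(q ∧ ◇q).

s0, s3

Let φ = ◇r ∧ ◇(q ∧ ◇q). Evaluate φ at each world:
  s0 (successors {s1, s2, s3}): φ is true.
  s1 (successors {s2, s4}): φ is false.
  s2 (successors {s0, s1}): φ is false.
  s3 (successors {s3}): φ is true.
  s4 (successors {s2, s4}): φ is false.
For instance, at s4:
  At s4: ◇r is true, ◇(q ∧ ◇q) is false, so ◇r ∧ ◇(q ∧ ◇q) is false.
    At s4: ◇r requires r at some successor in {s2, s4}.
      r holds at s2, so ◇r is true at s4.
    At s4: ◇(q ∧ ◇q) requires q ∧ ◇q at some successor in {s2, s4}.
      At s2: q ∧ ◇q is false.
      At s4: q ∧ ◇q is false.
    So ◇(q ∧ ◇q) is false at s4.
Satisfying worlds: {s0, s3}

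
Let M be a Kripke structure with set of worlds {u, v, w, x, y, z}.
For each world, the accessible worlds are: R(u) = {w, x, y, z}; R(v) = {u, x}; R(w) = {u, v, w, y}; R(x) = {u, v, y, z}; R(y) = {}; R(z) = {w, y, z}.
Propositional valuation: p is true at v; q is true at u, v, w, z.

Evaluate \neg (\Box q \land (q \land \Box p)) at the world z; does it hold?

Recall that \Box ψ holds at a world iff ψ holds at every accessible world, and \Diamond ψ holds iff ψ holds at some accessible world.
At z: \Box q \land (q \land \Box p) is false, so \neg (\Box q \land (q \land \Box p)) is true.
  At z: \Box q is false, q \land \Box p is false, so \Box q \land (q \land \Box p) is false.
    At z: \Box q requires q at every successor {w, y, z}.
      q fails at y, so \Box q is false at z.
    At z: q is true, \Box p is false, so q \land \Box p is false.
      At z: \Box p requires p at every successor {w, y, z}.
        p fails at w, so \Box p is false at z.

Yes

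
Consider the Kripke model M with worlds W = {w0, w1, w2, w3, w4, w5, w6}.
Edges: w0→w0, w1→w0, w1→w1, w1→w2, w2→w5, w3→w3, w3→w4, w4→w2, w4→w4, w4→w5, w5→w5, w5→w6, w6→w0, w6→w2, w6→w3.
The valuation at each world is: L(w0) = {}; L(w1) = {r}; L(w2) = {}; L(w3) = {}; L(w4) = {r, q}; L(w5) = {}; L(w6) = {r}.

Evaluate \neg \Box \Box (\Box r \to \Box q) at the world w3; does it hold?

At w3: \Box \Box (\Box r \to \Box q) is true, so \neg \Box \Box (\Box r \to \Box q) is false.
  At w3: \Box \Box (\Box r \to \Box q) requires \Box (\Box r \to \Box q) at every successor {w3, w4}.
      At w3: \Box (\Box r \to \Box q) requires \Box r \to \Box q at every successor {w3, w4}.
        At w3: \Box r \to \Box q is true.
        At w4: \Box r \to \Box q is true.
      So \Box (\Box r \to \Box q) is true at w3.
      At w4: \Box (\Box r \to \Box q) requires \Box r \to \Box q at every successor {w2, w4, w5}.
        At w2: \Box r \to \Box q is true.
        At w4: \Box r \to \Box q is true.
        At w5: \Box r \to \Box q is true.
      So \Box (\Box r \to \Box q) is true at w4.
  So \Box \Box (\Box r \to \Box q) is true at w3.

No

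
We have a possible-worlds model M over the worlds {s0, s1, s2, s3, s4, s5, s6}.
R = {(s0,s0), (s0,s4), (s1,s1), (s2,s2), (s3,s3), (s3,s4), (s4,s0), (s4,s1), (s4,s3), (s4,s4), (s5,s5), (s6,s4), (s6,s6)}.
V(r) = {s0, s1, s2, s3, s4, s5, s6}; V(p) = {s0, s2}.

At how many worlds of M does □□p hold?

1

Let φ = □□p. Evaluate φ at each world:
  s0 (successors {s0, s4}): φ is false.
  s1 (successors {s1}): φ is false.
  s2 (successors {s2}): φ is true.
  s3 (successors {s3, s4}): φ is false.
  s4 (successors {s0, s1, s3, s4}): φ is false.
  s5 (successors {s5}): φ is false.
  s6 (successors {s4, s6}): φ is false.
For instance, at s0:
  At s0: □□p requires □p at every successor {s0, s4}.
    □p fails at s0, so □□p is false at s0.
      At s0: □p requires p at every successor {s0, s4}.
        p fails at s4, so □p is false at s0.
Satisfying worlds: {s2}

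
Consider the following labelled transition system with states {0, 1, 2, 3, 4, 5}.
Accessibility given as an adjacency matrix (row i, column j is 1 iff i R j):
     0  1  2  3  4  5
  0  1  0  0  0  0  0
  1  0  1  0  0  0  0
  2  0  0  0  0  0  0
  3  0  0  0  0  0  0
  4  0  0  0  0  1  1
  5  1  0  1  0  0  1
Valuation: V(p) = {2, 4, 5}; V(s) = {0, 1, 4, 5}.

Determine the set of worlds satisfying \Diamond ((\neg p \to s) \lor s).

Recall that \Diamond ψ holds at a world iff ψ holds at some accessible world.
Let φ = \Diamond ((\neg p \to s) \lor s). Evaluate φ at each world:
  0 (successors {0}): φ is true.
  1 (successors {1}): φ is true.
  2 (successors ∅): φ is false.
  3 (successors ∅): φ is false.
  4 (successors {4, 5}): φ is true.
  5 (successors {0, 2, 5}): φ is true.
For instance, at 4:
  At 4: \Diamond ((\neg p \to s) \lor s) requires (\neg p \to s) \lor s at some successor in {4, 5}.
    (\neg p \to s) \lor s holds at 4, so \Diamond ((\neg p \to s) \lor s) is true at 4.
Satisfying worlds: {0, 1, 4, 5}

0, 1, 4, 5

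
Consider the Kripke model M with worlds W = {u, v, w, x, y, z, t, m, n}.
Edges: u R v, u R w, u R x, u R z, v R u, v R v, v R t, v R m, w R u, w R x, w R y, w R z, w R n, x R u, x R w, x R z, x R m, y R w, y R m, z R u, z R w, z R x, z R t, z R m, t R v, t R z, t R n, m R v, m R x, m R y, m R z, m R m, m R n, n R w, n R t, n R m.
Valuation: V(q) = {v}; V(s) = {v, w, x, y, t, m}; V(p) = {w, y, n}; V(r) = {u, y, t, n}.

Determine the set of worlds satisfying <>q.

u, v, t, m

Let φ = <>q. Evaluate φ at each world:
  u (successors {v, w, x, z}): φ is true.
  v (successors {u, v, t, m}): φ is true.
  w (successors {u, x, y, z, n}): φ is false.
  x (successors {u, w, z, m}): φ is false.
  y (successors {w, m}): φ is false.
  z (successors {u, w, x, t, m}): φ is false.
  t (successors {v, z, n}): φ is true.
  m (successors {v, x, y, z, m, n}): φ is true.
  n (successors {w, t, m}): φ is false.
For instance, at u:
  At u: <>q requires q at some successor in {v, w, x, z}.
    q holds at v, so <>q is true at u.
Satisfying worlds: {u, v, t, m}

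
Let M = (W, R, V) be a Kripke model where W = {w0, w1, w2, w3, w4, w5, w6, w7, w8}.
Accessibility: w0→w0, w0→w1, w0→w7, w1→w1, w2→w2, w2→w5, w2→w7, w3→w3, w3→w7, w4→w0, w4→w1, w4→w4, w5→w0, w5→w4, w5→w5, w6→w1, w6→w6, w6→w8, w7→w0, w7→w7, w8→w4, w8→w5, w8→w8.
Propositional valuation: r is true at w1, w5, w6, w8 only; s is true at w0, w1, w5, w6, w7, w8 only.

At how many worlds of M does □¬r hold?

Recall that □ψ holds at a world iff ψ holds at every accessible world, and ◇ψ holds iff ψ holds at some accessible world.
Let φ = □¬r. Evaluate φ at each world:
  w0 (successors {w0, w1, w7}): φ is false.
  w1 (successors {w1}): φ is false.
  w2 (successors {w2, w5, w7}): φ is false.
  w3 (successors {w3, w7}): φ is true.
  w4 (successors {w0, w1, w4}): φ is false.
  w5 (successors {w0, w4, w5}): φ is false.
  w6 (successors {w1, w6, w8}): φ is false.
  w7 (successors {w0, w7}): φ is true.
  w8 (successors {w4, w5, w8}): φ is false.
For instance, at w3:
  At w3: □¬r requires ¬r at every successor {w3, w7}.
    At w3: ¬r is true.
    At w7: ¬r is true.
  So □¬r is true at w3.
Satisfying worlds: {w3, w7}

2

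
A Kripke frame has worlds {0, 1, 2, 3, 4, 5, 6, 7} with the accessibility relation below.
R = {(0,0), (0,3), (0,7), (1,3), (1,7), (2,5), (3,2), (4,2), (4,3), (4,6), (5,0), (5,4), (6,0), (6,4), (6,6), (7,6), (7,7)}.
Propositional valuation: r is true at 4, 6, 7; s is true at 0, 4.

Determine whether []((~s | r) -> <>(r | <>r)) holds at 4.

No

Recall that []ψ holds at a world iff ψ holds at every accessible world, and <>ψ holds iff ψ holds at some accessible world.
At 4: []((~s | r) -> <>(r | <>r)) requires (~s | r) -> <>(r | <>r) at every successor {2, 3, 6}.
  (~s | r) -> <>(r | <>r) fails at 3, so []((~s | r) -> <>(r | <>r)) is false at 4.
    At 3: ~s | r is true, <>(r | <>r) is false, so (~s | r) -> <>(r | <>r) is false.
      At 3: <>(r | <>r) requires r | <>r at some successor in {2}.
        At 2: r | <>r is false.
      So <>(r | <>r) is false at 3.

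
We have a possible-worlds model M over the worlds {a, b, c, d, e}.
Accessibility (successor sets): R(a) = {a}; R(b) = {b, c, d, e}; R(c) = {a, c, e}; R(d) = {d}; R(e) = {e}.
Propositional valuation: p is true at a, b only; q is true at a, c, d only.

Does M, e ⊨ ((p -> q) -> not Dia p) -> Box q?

Recall that Box ψ holds at a world iff ψ holds at every accessible world, and Dia ψ holds iff ψ holds at some accessible world.
At e: (p -> q) -> not Dia p is true, Box q is false, so ((p -> q) -> not Dia p) -> Box q is false.
  At e: p -> q is true, not Dia p is true, so (p -> q) -> not Dia p is true.
    At e: Dia p is false, so not Dia p is true.
      At e: Dia p requires p at some successor in {e}.
        At e: p is false.
      So Dia p is false at e.
  At e: Box q requires q at every successor {e}.
    q fails at e, so Box q is false at e.

No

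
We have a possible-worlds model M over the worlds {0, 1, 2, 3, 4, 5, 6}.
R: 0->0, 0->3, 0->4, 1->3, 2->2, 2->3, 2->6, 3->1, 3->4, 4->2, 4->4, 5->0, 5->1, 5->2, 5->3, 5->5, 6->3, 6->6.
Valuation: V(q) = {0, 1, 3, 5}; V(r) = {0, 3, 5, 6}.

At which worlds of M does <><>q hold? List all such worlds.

Let φ = <><>q. Evaluate φ at each world:
  0 (successors {0, 3, 4}): φ is true.
  1 (successors {3}): φ is true.
  2 (successors {2, 3, 6}): φ is true.
  3 (successors {1, 4}): φ is true.
  4 (successors {2, 4}): φ is true.
  5 (successors {0, 1, 2, 3, 5}): φ is true.
  6 (successors {3, 6}): φ is true.
For instance, at 4:
  At 4: <><>q requires <>q at some successor in {2, 4}.
    <>q holds at 2, so <><>q is true at 4.
      At 2: <>q requires q at some successor in {2, 3, 6}.
        q holds at 3, so <>q is true at 2.
Satisfying worlds: {0, 1, 2, 3, 4, 5, 6}

0, 1, 2, 3, 4, 5, 6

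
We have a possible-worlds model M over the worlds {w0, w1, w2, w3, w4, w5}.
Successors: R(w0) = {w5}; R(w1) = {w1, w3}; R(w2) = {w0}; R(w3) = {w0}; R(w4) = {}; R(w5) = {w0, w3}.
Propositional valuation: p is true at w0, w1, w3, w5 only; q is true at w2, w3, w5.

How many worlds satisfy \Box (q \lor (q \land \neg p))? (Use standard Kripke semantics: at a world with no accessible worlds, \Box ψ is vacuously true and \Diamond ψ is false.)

Let φ = \Box (q \lor (q \land \neg p)). Evaluate φ at each world:
  w0 (successors {w5}): φ is true.
  w1 (successors {w1, w3}): φ is false.
  w2 (successors {w0}): φ is false.
  w3 (successors {w0}): φ is false.
  w4 (successors ∅): φ is true.
  w5 (successors {w0, w3}): φ is false.
For instance, at w2:
  At w2: \Box (q \lor (q \land \neg p)) requires q \lor (q \land \neg p) at every successor {w0}.
    q \lor (q \land \neg p) fails at w0, so \Box (q \lor (q \land \neg p)) is false at w2.
Satisfying worlds: {w0, w4}

2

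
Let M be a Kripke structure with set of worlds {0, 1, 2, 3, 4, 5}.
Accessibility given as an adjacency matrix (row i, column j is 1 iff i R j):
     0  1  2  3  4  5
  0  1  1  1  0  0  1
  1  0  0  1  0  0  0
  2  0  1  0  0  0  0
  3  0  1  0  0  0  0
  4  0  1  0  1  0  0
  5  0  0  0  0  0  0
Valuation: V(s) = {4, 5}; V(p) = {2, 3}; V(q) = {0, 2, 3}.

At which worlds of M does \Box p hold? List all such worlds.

Let φ = \Box p. Evaluate φ at each world:
  0 (successors {0, 1, 2, 5}): φ is false.
  1 (successors {2}): φ is true.
  2 (successors {1}): φ is false.
  3 (successors {1}): φ is false.
  4 (successors {1, 3}): φ is false.
  5 (successors ∅): φ is true.
For instance, at 1:
  At 1: \Box p requires p at every successor {2}.
    At 2: p is true.
  So \Box p is true at 1.
Satisfying worlds: {1, 5}

1, 5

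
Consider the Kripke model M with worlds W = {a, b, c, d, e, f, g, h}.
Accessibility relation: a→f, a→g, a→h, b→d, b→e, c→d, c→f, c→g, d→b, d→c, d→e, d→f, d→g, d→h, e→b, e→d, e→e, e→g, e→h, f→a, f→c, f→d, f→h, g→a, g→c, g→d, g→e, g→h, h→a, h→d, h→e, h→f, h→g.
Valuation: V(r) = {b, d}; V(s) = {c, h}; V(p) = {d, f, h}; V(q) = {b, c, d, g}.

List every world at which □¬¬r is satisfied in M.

none

Let φ = □¬¬r. Evaluate φ at each world:
  a (successors {f, g, h}): φ is false.
  b (successors {d, e}): φ is false.
  c (successors {d, f, g}): φ is false.
  d (successors {b, c, e, f, g, h}): φ is false.
  e (successors {b, d, e, g, h}): φ is false.
  f (successors {a, c, d, h}): φ is false.
  g (successors {a, c, d, e, h}): φ is false.
  h (successors {a, d, e, f, g}): φ is false.
For instance, at h:
  At h: □¬¬r requires ¬¬r at every successor {a, d, e, f, g}.
    ¬¬r fails at a, so □¬¬r is false at h.
Satisfying worlds: none.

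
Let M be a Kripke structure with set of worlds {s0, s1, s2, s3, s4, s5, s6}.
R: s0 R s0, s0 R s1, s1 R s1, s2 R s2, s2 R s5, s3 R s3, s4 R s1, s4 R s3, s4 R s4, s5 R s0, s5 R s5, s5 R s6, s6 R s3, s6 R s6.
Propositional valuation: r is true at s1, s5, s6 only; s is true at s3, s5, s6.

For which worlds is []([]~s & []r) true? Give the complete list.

Recall that []ψ holds at a world iff ψ holds at every accessible world, and <>ψ holds iff ψ holds at some accessible world.
Let φ = []([]~s & []r). Evaluate φ at each world:
  s0 (successors {s0, s1}): φ is false.
  s1 (successors {s1}): φ is true.
  s2 (successors {s2, s5}): φ is false.
  s3 (successors {s3}): φ is false.
  s4 (successors {s1, s3, s4}): φ is false.
  s5 (successors {s0, s5, s6}): φ is false.
  s6 (successors {s3, s6}): φ is false.
For instance, at s0:
  At s0: []([]~s & []r) requires []~s & []r at every successor {s0, s1}.
    []~s & []r fails at s0, so []([]~s & []r) is false at s0.
      At s0: []~s is true, []r is false, so []~s & []r is false.
Satisfying worlds: {s1}

s1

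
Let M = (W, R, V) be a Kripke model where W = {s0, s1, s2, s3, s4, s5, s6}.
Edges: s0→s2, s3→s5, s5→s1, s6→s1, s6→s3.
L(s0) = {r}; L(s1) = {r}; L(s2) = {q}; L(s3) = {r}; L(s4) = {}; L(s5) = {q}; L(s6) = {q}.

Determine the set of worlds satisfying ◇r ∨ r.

s0, s1, s3, s5, s6

Recall that ◇ψ holds at a world iff ψ holds at some accessible world.
Let φ = ◇r ∨ r. Evaluate φ at each world:
  s0 (successors {s2}): φ is true.
  s1 (successors ∅): φ is true.
  s2 (successors ∅): φ is false.
  s3 (successors {s5}): φ is true.
  s4 (successors ∅): φ is false.
  s5 (successors {s1}): φ is true.
  s6 (successors {s1, s3}): φ is true.
For instance, at s5:
  At s5: ◇r is true, r is false, so ◇r ∨ r is true.
    At s5: ◇r requires r at some successor in {s1}.
      r holds at s1, so ◇r is true at s5.
Satisfying worlds: {s0, s1, s3, s5, s6}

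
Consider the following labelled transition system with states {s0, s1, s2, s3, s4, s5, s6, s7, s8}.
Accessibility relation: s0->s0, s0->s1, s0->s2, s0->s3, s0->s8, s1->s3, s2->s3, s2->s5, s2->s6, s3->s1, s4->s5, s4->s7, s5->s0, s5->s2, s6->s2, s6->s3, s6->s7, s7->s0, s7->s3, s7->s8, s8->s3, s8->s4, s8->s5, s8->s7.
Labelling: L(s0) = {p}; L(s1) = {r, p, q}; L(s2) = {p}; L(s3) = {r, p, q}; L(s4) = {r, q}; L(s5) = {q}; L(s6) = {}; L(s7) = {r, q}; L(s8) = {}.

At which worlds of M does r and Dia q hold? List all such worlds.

s1, s3, s4, s7

Let φ = r and Dia q. Evaluate φ at each world:
  s0 (successors {s0, s1, s2, s3, s8}): φ is false.
  s1 (successors {s3}): φ is true.
  s2 (successors {s3, s5, s6}): φ is false.
  s3 (successors {s1}): φ is true.
  s4 (successors {s5, s7}): φ is true.
  s5 (successors {s0, s2}): φ is false.
  s6 (successors {s2, s3, s7}): φ is false.
  s7 (successors {s0, s3, s8}): φ is true.
  s8 (successors {s3, s4, s5, s7}): φ is false.
For instance, at s4:
  At s4: r is true, Dia q is true, so r and Dia q is true.
    At s4: Dia q requires q at some successor in {s5, s7}.
      q holds at s5, so Dia q is true at s4.
Satisfying worlds: {s1, s3, s4, s7}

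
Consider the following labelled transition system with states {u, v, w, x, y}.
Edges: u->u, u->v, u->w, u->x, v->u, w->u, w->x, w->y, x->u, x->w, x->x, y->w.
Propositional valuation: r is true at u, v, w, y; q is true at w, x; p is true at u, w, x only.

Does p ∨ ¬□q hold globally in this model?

No

Let φ = p ∨ ¬□q. Evaluate φ at each world:
  u (successors {u, v, w, x}): φ is true.
  v (successors {u}): φ is true.
  w (successors {u, x, y}): φ is true.
  x (successors {u, w, x}): φ is true.
  y (successors {w}): φ is false.
Detail at y (counterexample):
  At y: p is false, ¬□q is false, so p ∨ ¬□q is false.
    At y: □q is true, so ¬□q is false.
      At y: □q requires q at every successor {w}.
        At w: q is true.
      So □q is true at y.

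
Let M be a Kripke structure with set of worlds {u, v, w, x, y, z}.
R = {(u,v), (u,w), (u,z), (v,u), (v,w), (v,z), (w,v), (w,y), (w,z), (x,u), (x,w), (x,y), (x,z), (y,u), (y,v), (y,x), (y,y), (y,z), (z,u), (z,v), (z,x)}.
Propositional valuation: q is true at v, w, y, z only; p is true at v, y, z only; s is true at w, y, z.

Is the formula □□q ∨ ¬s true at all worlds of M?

Let φ = □□q ∨ ¬s. Evaluate φ at each world:
  u (successors {v, w, z}): φ is true.
  v (successors {u, w, z}): φ is true.
  w (successors {v, y, z}): φ is false.
  x (successors {u, w, y, z}): φ is true.
  y (successors {u, v, x, y, z}): φ is false.
  z (successors {u, v, x}): φ is false.
Detail at w (counterexample):
  At w: □□q is false, ¬s is false, so □□q ∨ ¬s is false.
    At w: □□q requires □q at every successor {v, y, z}.
      □q fails at v, so □□q is false at w.

No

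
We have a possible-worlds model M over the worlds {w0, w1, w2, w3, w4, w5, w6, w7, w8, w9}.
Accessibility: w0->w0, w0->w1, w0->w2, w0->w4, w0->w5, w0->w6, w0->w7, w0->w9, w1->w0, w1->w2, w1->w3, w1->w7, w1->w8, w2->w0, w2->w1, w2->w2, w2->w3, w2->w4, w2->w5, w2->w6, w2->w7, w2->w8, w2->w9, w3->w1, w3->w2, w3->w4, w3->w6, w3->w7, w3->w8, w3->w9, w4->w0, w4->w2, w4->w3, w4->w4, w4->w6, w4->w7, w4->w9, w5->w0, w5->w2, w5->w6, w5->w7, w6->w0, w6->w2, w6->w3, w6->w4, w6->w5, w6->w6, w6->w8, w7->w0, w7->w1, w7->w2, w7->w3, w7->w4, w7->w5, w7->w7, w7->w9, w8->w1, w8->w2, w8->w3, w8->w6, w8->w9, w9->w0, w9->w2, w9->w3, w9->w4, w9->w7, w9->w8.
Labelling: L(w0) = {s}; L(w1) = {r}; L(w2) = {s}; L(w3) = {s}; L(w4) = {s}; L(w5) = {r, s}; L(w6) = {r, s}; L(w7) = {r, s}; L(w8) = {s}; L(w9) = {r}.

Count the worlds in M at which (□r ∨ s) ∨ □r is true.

8

Recall that □ψ holds at a world iff ψ holds at every accessible world, and ◇ψ holds iff ψ holds at some accessible world.
Let φ = (□r ∨ s) ∨ □r. Evaluate φ at each world:
  w0 (successors {w0, w1, w2, w4, w5, w6, w7, w9}): φ is true.
  w1 (successors {w0, w2, w3, w7, w8}): φ is false.
  w2 (successors {w0, w1, w2, w3, w4, w5, w6, w7, w8, w9}): φ is true.
  w3 (successors {w1, w2, w4, w6, w7, w8, w9}): φ is true.
  w4 (successors {w0, w2, w3, w4, w6, w7, w9}): φ is true.
  w5 (successors {w0, w2, w6, w7}): φ is true.
  w6 (successors {w0, w2, w3, w4, w5, w6, w8}): φ is true.
  w7 (successors {w0, w1, w2, w3, w4, w5, w7, w9}): φ is true.
  w8 (successors {w1, w2, w3, w6, w9}): φ is true.
  w9 (successors {w0, w2, w3, w4, w7, w8}): φ is false.
For instance, at w3:
  At w3: □r ∨ s is true, □r is false, so (□r ∨ s) ∨ □r is true.
    At w3: □r is false, s is true, so □r ∨ s is true.
      At w3: □r requires r at every successor {w1, w2, w4, w6, w7, w8, w9}.
        r fails at w2, so □r is false at w3.
    At w3: □r requires r at every successor {w1, w2, w4, w6, w7, w8, w9}.
      r fails at w2, so □r is false at w3.
Satisfying worlds: {w0, w2, w3, w4, w5, w6, w7, w8}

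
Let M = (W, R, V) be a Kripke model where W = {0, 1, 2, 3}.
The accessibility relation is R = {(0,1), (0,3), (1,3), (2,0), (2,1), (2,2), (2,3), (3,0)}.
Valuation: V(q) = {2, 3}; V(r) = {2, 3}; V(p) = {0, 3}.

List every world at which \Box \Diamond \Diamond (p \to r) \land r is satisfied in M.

3

Let φ = \Box \Diamond \Diamond (p \to r) \land r. Evaluate φ at each world:
  0 (successors {1, 3}): φ is false.
  1 (successors {3}): φ is false.
  2 (successors {0, 1, 2, 3}): φ is false.
  3 (successors {0}): φ is true.
For instance, at 0:
  At 0: \Box \Diamond \Diamond (p \to r) is false, r is false, so \Box \Diamond \Diamond (p \to r) \land r is false.
    At 0: \Box \Diamond \Diamond (p \to r) requires \Diamond \Diamond (p \to r) at every successor {1, 3}.
      \Diamond \Diamond (p \to r) fails at 1, so \Box \Diamond \Diamond (p \to r) is false at 0.
Satisfying worlds: {3}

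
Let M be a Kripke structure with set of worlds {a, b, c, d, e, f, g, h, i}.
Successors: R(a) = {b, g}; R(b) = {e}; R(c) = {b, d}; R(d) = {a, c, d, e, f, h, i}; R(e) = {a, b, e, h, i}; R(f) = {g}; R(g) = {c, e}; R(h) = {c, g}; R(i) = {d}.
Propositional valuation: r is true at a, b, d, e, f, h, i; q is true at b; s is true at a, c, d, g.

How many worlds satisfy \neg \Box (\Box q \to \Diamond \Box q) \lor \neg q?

8

Let φ = \neg \Box (\Box q \to \Diamond \Box q) \lor \neg q. Evaluate φ at each world:
  a (successors {b, g}): φ is true.
  b (successors {e}): φ is false.
  c (successors {b, d}): φ is true.
  d (successors {a, c, d, e, f, h, i}): φ is true.
  e (successors {a, b, e, h, i}): φ is true.
  f (successors {g}): φ is true.
  g (successors {c, e}): φ is true.
  h (successors {c, g}): φ is true.
  i (successors {d}): φ is true.
For instance, at i:
  At i: \neg \Box (\Box q \to \Diamond \Box q) is false, \neg q is true, so \neg \Box (\Box q \to \Diamond \Box q) \lor \neg q is true.
    At i: \Box (\Box q \to \Diamond \Box q) is true, so \neg \Box (\Box q \to \Diamond \Box q) is false.
      At i: \Box (\Box q \to \Diamond \Box q) requires \Box q \to \Diamond \Box q at every successor {d}.
        At d: \Box q \to \Diamond \Box q is true.
      So \Box (\Box q \to \Diamond \Box q) is true at i.
Satisfying worlds: {a, c, d, e, f, g, h, i}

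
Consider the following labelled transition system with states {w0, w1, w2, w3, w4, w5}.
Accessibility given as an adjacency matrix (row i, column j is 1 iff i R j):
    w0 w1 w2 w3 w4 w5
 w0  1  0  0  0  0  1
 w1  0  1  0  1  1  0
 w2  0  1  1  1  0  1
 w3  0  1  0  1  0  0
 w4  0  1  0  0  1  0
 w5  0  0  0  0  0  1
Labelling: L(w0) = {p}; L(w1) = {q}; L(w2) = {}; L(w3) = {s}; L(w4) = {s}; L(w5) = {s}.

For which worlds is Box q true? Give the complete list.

Let φ = Box q. Evaluate φ at each world:
  w0 (successors {w0, w5}): φ is false.
  w1 (successors {w1, w3, w4}): φ is false.
  w2 (successors {w1, w2, w3, w5}): φ is false.
  w3 (successors {w1, w3}): φ is false.
  w4 (successors {w1, w4}): φ is false.
  w5 (successors {w5}): φ is false.
For instance, at w2:
  At w2: Box q requires q at every successor {w1, w2, w3, w5}.
    q fails at w2, so Box q is false at w2.
Satisfying worlds: none.

none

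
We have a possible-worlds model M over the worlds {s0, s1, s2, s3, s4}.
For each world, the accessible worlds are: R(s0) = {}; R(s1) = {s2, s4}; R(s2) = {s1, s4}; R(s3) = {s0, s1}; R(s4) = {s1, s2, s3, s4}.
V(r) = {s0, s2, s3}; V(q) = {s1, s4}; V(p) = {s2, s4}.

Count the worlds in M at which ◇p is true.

3

Recall that ◇ψ holds at a world iff ψ holds at some accessible world.
Let φ = ◇p. Evaluate φ at each world:
  s0 (successors ∅): φ is false.
  s1 (successors {s2, s4}): φ is true.
  s2 (successors {s1, s4}): φ is true.
  s3 (successors {s0, s1}): φ is false.
  s4 (successors {s1, s2, s3, s4}): φ is true.
For instance, at s3:
  At s3: ◇p requires p at some successor in {s0, s1}.
    At s0: p is false.
    At s1: p is false.
  So ◇p is false at s3.
Satisfying worlds: {s1, s2, s4}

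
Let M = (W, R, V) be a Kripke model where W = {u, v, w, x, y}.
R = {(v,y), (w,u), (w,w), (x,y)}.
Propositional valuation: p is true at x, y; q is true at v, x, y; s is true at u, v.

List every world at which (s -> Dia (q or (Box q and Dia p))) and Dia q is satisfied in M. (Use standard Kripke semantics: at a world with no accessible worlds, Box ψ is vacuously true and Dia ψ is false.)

v, x

Let φ = (s -> Dia (q or (Box q and Dia p))) and Dia q. Evaluate φ at each world:
  u (successors ∅): φ is false.
  v (successors {y}): φ is true.
  w (successors {u, w}): φ is false.
  x (successors {y}): φ is true.
  y (successors ∅): φ is false.
For instance, at w:
  At w: s -> Dia (q or (Box q and Dia p)) is true, Dia q is false, so (s -> Dia (q or (Box q and Dia p))) and Dia q is false.
    At w: s is false, Dia (q or (Box q and Dia p)) is false, so s -> Dia (q or (Box q and Dia p)) is true.
      At w: Dia (q or (Box q and Dia p)) requires q or (Box q and Dia p) at some successor in {u, w}.
        At u: q or (Box q and Dia p) is false.
        At w: q or (Box q and Dia p) is false.
      So Dia (q or (Box q and Dia p)) is false at w.
    At w: Dia q requires q at some successor in {u, w}.
      At u: q is false.
      At w: q is false.
    So Dia q is false at w.
Satisfying worlds: {v, x}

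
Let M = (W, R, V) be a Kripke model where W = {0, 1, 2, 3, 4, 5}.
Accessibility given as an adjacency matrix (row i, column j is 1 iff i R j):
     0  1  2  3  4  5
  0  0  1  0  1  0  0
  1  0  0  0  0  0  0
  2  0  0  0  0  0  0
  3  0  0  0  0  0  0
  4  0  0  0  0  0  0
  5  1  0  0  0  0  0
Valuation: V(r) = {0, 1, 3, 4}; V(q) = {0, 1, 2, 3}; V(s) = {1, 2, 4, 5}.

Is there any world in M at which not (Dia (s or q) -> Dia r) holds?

Let φ = not (Dia (s or q) -> Dia r). Evaluate φ at each world:
  0 (successors {1, 3}): φ is false.
  1 (successors ∅): φ is false.
  2 (successors ∅): φ is false.
  3 (successors ∅): φ is false.
  4 (successors ∅): φ is false.
  5 (successors {0}): φ is false.
For instance, at 0:
  At 0: Dia (s or q) -> Dia r is true, so not (Dia (s or q) -> Dia r) is false.
    At 0: Dia (s or q) is true, Dia r is true, so Dia (s or q) -> Dia r is true.
      At 0: Dia (s or q) requires s or q at some successor in {1, 3}.
        s or q holds at 1, so Dia (s or q) is true at 0.
      At 0: Dia r requires r at some successor in {1, 3}.
        r holds at 1, so Dia r is true at 0.

No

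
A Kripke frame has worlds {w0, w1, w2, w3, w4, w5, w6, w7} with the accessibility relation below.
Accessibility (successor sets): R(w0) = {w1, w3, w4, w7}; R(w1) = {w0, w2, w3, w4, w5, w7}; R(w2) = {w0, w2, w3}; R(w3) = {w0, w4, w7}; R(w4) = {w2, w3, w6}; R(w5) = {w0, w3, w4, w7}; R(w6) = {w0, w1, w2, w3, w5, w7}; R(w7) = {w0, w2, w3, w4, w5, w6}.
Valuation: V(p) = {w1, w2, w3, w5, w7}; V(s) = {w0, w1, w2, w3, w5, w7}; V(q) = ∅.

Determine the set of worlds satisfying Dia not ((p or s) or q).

Let φ = Dia not ((p or s) or q). Evaluate φ at each world:
  w0 (successors {w1, w3, w4, w7}): φ is true.
  w1 (successors {w0, w2, w3, w4, w5, w7}): φ is true.
  w2 (successors {w0, w2, w3}): φ is false.
  w3 (successors {w0, w4, w7}): φ is true.
  w4 (successors {w2, w3, w6}): φ is true.
  w5 (successors {w0, w3, w4, w7}): φ is true.
  w6 (successors {w0, w1, w2, w3, w5, w7}): φ is false.
  w7 (successors {w0, w2, w3, w4, w5, w6}): φ is true.
For instance, at w7:
  At w7: Dia not ((p or s) or q) requires not ((p or s) or q) at some successor in {w0, w2, w3, w4, w5, w6}.
    not ((p or s) or q) holds at w4, so Dia not ((p or s) or q) is true at w7.
Satisfying worlds: {w0, w1, w3, w4, w5, w7}

w0, w1, w3, w4, w5, w7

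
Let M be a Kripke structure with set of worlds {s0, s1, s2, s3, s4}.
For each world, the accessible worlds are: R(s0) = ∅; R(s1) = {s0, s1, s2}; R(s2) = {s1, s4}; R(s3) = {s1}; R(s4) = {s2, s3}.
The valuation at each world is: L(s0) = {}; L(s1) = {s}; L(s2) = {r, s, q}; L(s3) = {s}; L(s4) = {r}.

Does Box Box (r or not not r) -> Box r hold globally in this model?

Recall that Box ψ holds at a world iff ψ holds at every accessible world, and Dia ψ holds iff ψ holds at some accessible world.
Let φ = Box Box (r or not not r) -> Box r. Evaluate φ at each world:
  s0 (successors ∅): φ is true.
  s1 (successors {s0, s1, s2}): φ is true.
  s2 (successors {s1, s4}): φ is true.
  s3 (successors {s1}): φ is true.
  s4 (successors {s2, s3}): φ is true.
For instance, at s3:
  At s3: Box Box (r or not not r) is false, Box r is false, so Box Box (r or not not r) -> Box r is true.
    At s3: Box Box (r or not not r) requires Box (r or not not r) at every successor {s1}.
      Box (r or not not r) fails at s1, so Box Box (r or not not r) is false at s3.
    At s3: Box r requires r at every successor {s1}.
      r fails at s1, so Box r is false at s3.

Yes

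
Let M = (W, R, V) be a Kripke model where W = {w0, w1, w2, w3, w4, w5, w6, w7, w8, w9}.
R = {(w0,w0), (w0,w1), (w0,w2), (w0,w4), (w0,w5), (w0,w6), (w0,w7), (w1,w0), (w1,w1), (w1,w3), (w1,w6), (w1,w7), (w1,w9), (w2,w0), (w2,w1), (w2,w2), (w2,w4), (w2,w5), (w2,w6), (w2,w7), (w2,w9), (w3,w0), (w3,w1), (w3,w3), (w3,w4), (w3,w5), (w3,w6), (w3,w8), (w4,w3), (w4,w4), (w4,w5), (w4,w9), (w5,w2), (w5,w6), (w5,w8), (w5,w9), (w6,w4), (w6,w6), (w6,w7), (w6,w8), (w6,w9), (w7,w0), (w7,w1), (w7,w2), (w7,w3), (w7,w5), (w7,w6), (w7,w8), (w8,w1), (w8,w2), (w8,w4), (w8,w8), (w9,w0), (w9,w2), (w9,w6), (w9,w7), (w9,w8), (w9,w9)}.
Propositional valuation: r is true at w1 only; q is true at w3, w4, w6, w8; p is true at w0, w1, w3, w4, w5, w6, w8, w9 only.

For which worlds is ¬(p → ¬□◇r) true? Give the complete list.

Let φ = ¬(p → ¬□◇r). Evaluate φ at each world:
  w0 (successors {w0, w1, w2, w4, w5, w6, w7}): φ is false.
  w1 (successors {w0, w1, w3, w6, w7, w9}): φ is false.
  w2 (successors {w0, w1, w2, w4, w5, w6, w7, w9}): φ is false.
  w3 (successors {w0, w1, w3, w4, w5, w6, w8}): φ is false.
  w4 (successors {w3, w4, w5, w9}): φ is false.
  w5 (successors {w2, w6, w8, w9}): φ is false.
  w6 (successors {w4, w6, w7, w8, w9}): φ is false.
  w7 (successors {w0, w1, w2, w3, w5, w6, w8}): φ is false.
  w8 (successors {w1, w2, w4, w8}): φ is false.
  w9 (successors {w0, w2, w6, w7, w8, w9}): φ is false.
For instance, at w2:
  At w2: p → ¬□◇r is true, so ¬(p → ¬□◇r) is false.
    At w2: p is false, ¬□◇r is true, so p → ¬□◇r is true.
      At w2: □◇r is false, so ¬□◇r is true.
Satisfying worlds: none.

none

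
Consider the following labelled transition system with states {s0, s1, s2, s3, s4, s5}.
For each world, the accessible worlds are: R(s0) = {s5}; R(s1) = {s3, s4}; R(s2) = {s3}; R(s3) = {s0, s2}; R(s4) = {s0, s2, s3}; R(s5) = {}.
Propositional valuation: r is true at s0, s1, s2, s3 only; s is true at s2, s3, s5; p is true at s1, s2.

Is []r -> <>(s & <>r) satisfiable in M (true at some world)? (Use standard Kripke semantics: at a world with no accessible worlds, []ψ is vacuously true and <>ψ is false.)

Yes

Let φ = []r -> <>(s & <>r). Evaluate φ at each world:
  s0 (successors {s5}): φ is true.
  s1 (successors {s3, s4}): φ is true.
  s2 (successors {s3}): φ is true.
  s3 (successors {s0, s2}): φ is true.
  s4 (successors {s0, s2, s3}): φ is true.
  s5 (successors ∅): φ is false.
Detail at s0 (witness):
  At s0: []r is false, <>(s & <>r) is false, so []r -> <>(s & <>r) is true.
    At s0: []r requires r at every successor {s5}.
      r fails at s5, so []r is false at s0.
    At s0: <>(s & <>r) requires s & <>r at some successor in {s5}.
      At s5: s & <>r is false.
    So <>(s & <>r) is false at s0.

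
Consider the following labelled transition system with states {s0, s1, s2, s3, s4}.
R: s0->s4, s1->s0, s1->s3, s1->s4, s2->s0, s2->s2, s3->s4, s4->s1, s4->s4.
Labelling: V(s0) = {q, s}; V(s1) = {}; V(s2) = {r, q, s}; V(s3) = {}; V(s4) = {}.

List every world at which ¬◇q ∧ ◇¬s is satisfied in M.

s0, s3, s4

Recall that ◇ψ holds at a world iff ψ holds at some accessible world.
Let φ = ¬◇q ∧ ◇¬s. Evaluate φ at each world:
  s0 (successors {s4}): φ is true.
  s1 (successors {s0, s3, s4}): φ is false.
  s2 (successors {s0, s2}): φ is false.
  s3 (successors {s4}): φ is true.
  s4 (successors {s1, s4}): φ is true.
For instance, at s0:
  At s0: ¬◇q is true, ◇¬s is true, so ¬◇q ∧ ◇¬s is true.
    At s0: ◇q is false, so ¬◇q is true.
      At s0: ◇q requires q at some successor in {s4}.
        At s4: q is false.
      So ◇q is false at s0.
    At s0: ◇¬s requires ¬s at some successor in {s4}.
      ¬s holds at s4, so ◇¬s is true at s0.
Satisfying worlds: {s0, s3, s4}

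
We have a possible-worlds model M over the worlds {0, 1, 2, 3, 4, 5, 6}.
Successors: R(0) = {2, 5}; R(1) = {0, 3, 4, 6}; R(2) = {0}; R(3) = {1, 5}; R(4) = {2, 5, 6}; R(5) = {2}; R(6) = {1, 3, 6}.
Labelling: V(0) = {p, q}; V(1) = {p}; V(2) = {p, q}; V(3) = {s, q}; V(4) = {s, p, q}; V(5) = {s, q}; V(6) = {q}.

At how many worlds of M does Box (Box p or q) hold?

Let φ = Box (Box p or q). Evaluate φ at each world:
  0 (successors {2, 5}): φ is true.
  1 (successors {0, 3, 4, 6}): φ is true.
  2 (successors {0}): φ is true.
  3 (successors {1, 5}): φ is false.
  4 (successors {2, 5, 6}): φ is true.
  5 (successors {2}): φ is true.
  6 (successors {1, 3, 6}): φ is false.
For instance, at 2:
  At 2: Box (Box p or q) requires Box p or q at every successor {0}.
      At 0: Box p is false, q is true, so Box p or q is true.
  So Box (Box p or q) is true at 2.
Satisfying worlds: {0, 1, 2, 4, 5}

5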